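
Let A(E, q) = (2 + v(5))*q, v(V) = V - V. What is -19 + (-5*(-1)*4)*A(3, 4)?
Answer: 141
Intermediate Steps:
v(V) = 0
A(E, q) = 2*q (A(E, q) = (2 + 0)*q = 2*q)
-19 + (-5*(-1)*4)*A(3, 4) = -19 + (-5*(-1)*4)*(2*4) = -19 + (5*4)*8 = -19 + 20*8 = -19 + 160 = 141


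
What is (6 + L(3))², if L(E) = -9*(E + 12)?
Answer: 16641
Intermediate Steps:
L(E) = -108 - 9*E (L(E) = -9*(12 + E) = -108 - 9*E)
(6 + L(3))² = (6 + (-108 - 9*3))² = (6 + (-108 - 27))² = (6 - 135)² = (-129)² = 16641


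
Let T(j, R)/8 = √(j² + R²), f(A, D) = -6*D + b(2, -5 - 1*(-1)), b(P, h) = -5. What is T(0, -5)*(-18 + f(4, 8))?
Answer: -2840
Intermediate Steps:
f(A, D) = -5 - 6*D (f(A, D) = -6*D - 5 = -5 - 6*D)
T(j, R) = 8*√(R² + j²) (T(j, R) = 8*√(j² + R²) = 8*√(R² + j²))
T(0, -5)*(-18 + f(4, 8)) = (8*√((-5)² + 0²))*(-18 + (-5 - 6*8)) = (8*√(25 + 0))*(-18 + (-5 - 48)) = (8*√25)*(-18 - 53) = (8*5)*(-71) = 40*(-71) = -2840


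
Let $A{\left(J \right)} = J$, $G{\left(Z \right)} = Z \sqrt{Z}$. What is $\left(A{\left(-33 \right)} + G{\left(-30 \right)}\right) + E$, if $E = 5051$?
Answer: $5018 - 30 i \sqrt{30} \approx 5018.0 - 164.32 i$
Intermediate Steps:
$G{\left(Z \right)} = Z^{\frac{3}{2}}$
$\left(A{\left(-33 \right)} + G{\left(-30 \right)}\right) + E = \left(-33 + \left(-30\right)^{\frac{3}{2}}\right) + 5051 = \left(-33 - 30 i \sqrt{30}\right) + 5051 = 5018 - 30 i \sqrt{30}$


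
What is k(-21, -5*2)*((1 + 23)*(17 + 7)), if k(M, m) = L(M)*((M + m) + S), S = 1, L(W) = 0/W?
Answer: 0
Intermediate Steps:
L(W) = 0
k(M, m) = 0 (k(M, m) = 0*((M + m) + 1) = 0*(1 + M + m) = 0)
k(-21, -5*2)*((1 + 23)*(17 + 7)) = 0*((1 + 23)*(17 + 7)) = 0*(24*24) = 0*576 = 0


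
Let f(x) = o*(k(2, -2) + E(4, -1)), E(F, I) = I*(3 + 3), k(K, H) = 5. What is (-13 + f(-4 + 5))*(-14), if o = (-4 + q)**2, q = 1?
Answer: 308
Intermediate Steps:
E(F, I) = 6*I (E(F, I) = I*6 = 6*I)
o = 9 (o = (-4 + 1)**2 = (-3)**2 = 9)
f(x) = -9 (f(x) = 9*(5 + 6*(-1)) = 9*(5 - 6) = 9*(-1) = -9)
(-13 + f(-4 + 5))*(-14) = (-13 - 9)*(-14) = -22*(-14) = 308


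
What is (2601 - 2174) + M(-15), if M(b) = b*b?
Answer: 652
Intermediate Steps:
M(b) = b²
(2601 - 2174) + M(-15) = (2601 - 2174) + (-15)² = 427 + 225 = 652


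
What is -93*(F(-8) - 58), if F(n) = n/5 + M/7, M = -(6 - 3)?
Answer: 195393/35 ≈ 5582.7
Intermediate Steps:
M = -3 (M = -1*3 = -3)
F(n) = -3/7 + n/5 (F(n) = n/5 - 3/7 = -3/7 + n/5)
-93*(F(-8) - 58) = -93*((-3/7 + (1/5)*(-8)) - 58) = -93*((-3/7 - 8/5) - 58) = -93*(-71/35 - 58) = -93*(-2101/35) = 195393/35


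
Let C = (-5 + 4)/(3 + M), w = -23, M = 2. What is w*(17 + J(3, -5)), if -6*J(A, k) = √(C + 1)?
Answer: -391 + 23*√5/15 ≈ -387.57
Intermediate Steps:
C = -⅕ (C = (-5 + 4)/(3 + 2) = -1/5 = -1*⅕ = -⅕ ≈ -0.20000)
J(A, k) = -√5/15 (J(A, k) = -√(-⅕ + 1)/6 = -√5/15)
w*(17 + J(3, -5)) = -23*(17 - √5/15) = -391 + 23*√5/15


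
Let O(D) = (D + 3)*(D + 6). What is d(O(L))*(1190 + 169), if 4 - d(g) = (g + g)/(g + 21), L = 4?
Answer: 43488/13 ≈ 3345.2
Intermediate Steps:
O(D) = (3 + D)*(6 + D)
d(g) = 4 - 2*g/(21 + g) (d(g) = 4 - (g + g)/(g + 21) = 4 - 2*g/(21 + g))
d(O(L))*(1190 + 169) = (2*(42 + (18 + 4² + 9*4))/(21 + (18 + 4² + 9*4)))*(1190 + 169) = (2*(42 + (18 + 16 + 36))/(21 + (18 + 16 + 36)))*1359 = (2*(42 + 70)/(21 + 70))*1359 = (2*112/91)*1359 = (2*(1/91)*112)*1359 = (32/13)*1359 = 43488/13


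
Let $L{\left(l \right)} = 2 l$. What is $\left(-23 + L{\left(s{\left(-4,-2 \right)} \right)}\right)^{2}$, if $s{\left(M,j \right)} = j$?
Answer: $729$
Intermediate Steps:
$\left(-23 + L{\left(s{\left(-4,-2 \right)} \right)}\right)^{2} = \left(-23 + 2 \left(-2\right)\right)^{2} = \left(-23 - 4\right)^{2} = \left(-27\right)^{2} = 729$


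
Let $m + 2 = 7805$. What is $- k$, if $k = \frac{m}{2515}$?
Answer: $- \frac{7803}{2515} \approx -3.1026$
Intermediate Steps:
$m = 7803$ ($m = -2 + 7805 = 7803$)
$k = \frac{7803}{2515} \approx 3.1026$
$- k = \left(-1\right) \frac{7803}{2515} = - \frac{7803}{2515}$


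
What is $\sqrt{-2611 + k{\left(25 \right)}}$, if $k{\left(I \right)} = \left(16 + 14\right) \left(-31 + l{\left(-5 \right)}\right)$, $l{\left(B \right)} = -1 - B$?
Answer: $i \sqrt{3421} \approx 58.489 i$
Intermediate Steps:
$k{\left(I \right)} = -810$ ($k{\left(I \right)} = \left(16 + 14\right) \left(-31 - -4\right) = 30 \left(-31 + \left(-1 + 5\right)\right) = 30 \left(-31 + 4\right) = 30 \left(-27\right) = -810$)
$\sqrt{-2611 + k{\left(25 \right)}} = \sqrt{-2611 - 810} = \sqrt{-3421} = i \sqrt{3421}$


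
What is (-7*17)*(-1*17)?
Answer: 2023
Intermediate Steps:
(-7*17)*(-1*17) = -119*(-17) = 2023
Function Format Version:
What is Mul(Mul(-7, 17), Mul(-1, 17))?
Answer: 2023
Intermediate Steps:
Mul(Mul(-7, 17), Mul(-1, 17)) = Mul(-119, -17) = 2023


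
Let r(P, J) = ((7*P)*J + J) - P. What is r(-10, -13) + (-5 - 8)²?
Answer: 1076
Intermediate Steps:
r(P, J) = J - P + 7*J*P (r(P, J) = (7*J*P + J) - P = (J + 7*J*P) - P = J - P + 7*J*P)
r(-10, -13) + (-5 - 8)² = (-13 - 1*(-10) + 7*(-13)*(-10)) + (-5 - 8)² = (-13 + 10 + 910) + (-13)² = 907 + 169 = 1076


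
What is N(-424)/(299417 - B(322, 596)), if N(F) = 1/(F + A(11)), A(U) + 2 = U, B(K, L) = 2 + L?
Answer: -1/124009885 ≈ -8.0639e-9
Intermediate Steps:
A(U) = -2 + U
N(F) = 1/(9 + F) (N(F) = 1/(F + (-2 + 11)) = 1/(F + 9) = 1/(9 + F))
N(-424)/(299417 - B(322, 596)) = 1/((9 - 424)*(299417 - (2 + 596))) = 1/((-415)*(299417 - 1*598)) = -1/(415*(299417 - 598)) = -1/415/298819 = -1/415*1/298819 = -1/124009885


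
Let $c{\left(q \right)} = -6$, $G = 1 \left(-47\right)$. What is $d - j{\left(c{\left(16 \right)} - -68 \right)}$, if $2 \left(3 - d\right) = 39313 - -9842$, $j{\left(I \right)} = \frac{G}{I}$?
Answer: $- \frac{761786}{31} \approx -24574.0$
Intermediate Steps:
$G = -47$
$j{\left(I \right)} = - \frac{47}{I}$
$d = - \frac{49149}{2}$ ($d = 3 - \frac{39313 - -9842}{2} = 3 - \frac{39313 + 9842}{2} = 3 - \frac{49155}{2} = - \frac{49149}{2} \approx -24575.0$)
$d - j{\left(c{\left(16 \right)} - -68 \right)} = - \frac{49149}{2} - - \frac{47}{-6 - -68} = - \frac{49149}{2} - - \frac{47}{-6 + 68} = - \frac{49149}{2} - - \frac{47}{62} = - \frac{49149}{2} + \frac{47}{62} = - \frac{761786}{31}$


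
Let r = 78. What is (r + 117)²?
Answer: 38025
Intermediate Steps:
(r + 117)² = (78 + 117)² = 195² = 38025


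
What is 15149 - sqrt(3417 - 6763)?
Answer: 15149 - I*sqrt(3346) ≈ 15149.0 - 57.845*I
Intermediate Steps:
15149 - sqrt(3417 - 6763) = 15149 - sqrt(-3346) = 15149 - I*sqrt(3346)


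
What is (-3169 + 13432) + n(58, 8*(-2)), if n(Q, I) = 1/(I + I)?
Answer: 328415/32 ≈ 10263.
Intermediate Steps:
n(Q, I) = 1/(2*I)
(-3169 + 13432) + n(58, 8*(-2)) = (-3169 + 13432) + 1/(2*((8*(-2)))) = 10263 + (½)/(-16) = 10263 + (½)*(-1/16) = 10263 - 1/32 = 328415/32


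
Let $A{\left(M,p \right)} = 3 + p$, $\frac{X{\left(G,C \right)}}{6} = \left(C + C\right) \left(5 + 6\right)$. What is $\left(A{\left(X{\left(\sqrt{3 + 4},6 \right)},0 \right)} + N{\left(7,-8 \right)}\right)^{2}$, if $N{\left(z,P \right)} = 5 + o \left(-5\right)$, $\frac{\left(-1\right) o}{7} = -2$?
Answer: $3844$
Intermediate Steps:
$o = 14$ ($o = \left(-7\right) \left(-2\right) = 14$)
$X{\left(G,C \right)} = 132 C$ ($X{\left(G,C \right)} = 6 \left(C + C\right) \left(5 + 6\right) = 6 \cdot 2 C 11 = 6 \cdot 22 C = 132 C$)
$N{\left(z,P \right)} = -65$ ($N{\left(z,P \right)} = 5 + 14 \left(-5\right) = 5 - 70 = -65$)
$\left(A{\left(X{\left(\sqrt{3 + 4},6 \right)},0 \right)} + N{\left(7,-8 \right)}\right)^{2} = \left(\left(3 + 0\right) - 65\right)^{2} = \left(3 - 65\right)^{2} = \left(-62\right)^{2} = 3844$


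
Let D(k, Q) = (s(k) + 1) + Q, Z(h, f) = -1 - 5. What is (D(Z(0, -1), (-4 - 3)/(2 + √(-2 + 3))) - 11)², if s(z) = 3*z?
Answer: 8281/9 ≈ 920.11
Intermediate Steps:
Z(h, f) = -6
D(k, Q) = 1 + Q + 3*k (D(k, Q) = (3*k + 1) + Q = (1 + 3*k) + Q = 1 + Q + 3*k)
(D(Z(0, -1), (-4 - 3)/(2 + √(-2 + 3))) - 11)² = ((1 + (-4 - 3)/(2 + √(-2 + 3)) + 3*(-6)) - 11)² = ((1 - 7/(2 + √1) - 18) - 11)² = ((1 - 7/(2 + 1) - 18) - 11)² = ((1 - 7/3 - 18) - 11)² = (-58/3 - 11)² = (-91/3)² = 8281/9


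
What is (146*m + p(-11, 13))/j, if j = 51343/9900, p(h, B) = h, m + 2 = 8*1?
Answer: 8563500/51343 ≈ 166.79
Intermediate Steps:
m = 6 (m = -2 + 8*1 = -2 + 8 = 6)
j = 51343/9900 (j = 51343*(1/9900) = 51343/9900 ≈ 5.1862)
(146*m + p(-11, 13))/j = (146*6 - 11)/(51343/9900) = (876 - 11)*(9900/51343) = 865*(9900/51343) = 8563500/51343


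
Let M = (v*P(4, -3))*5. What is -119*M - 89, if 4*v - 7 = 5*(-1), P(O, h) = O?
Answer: -1279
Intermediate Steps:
v = ½ (v = 7/4 + (5*(-1))/4 = 7/4 + (¼)*(-5) = 7/4 - 5/4 = ½ ≈ 0.50000)
M = 10 (M = ((½)*4)*5 = 2*5 = 10)
-119*M - 89 = -119*10 - 89 = -1190 - 89 = -1279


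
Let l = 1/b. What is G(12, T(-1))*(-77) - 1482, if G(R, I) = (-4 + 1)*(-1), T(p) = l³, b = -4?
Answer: -1713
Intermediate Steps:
l = -¼ (l = 1/(-4) = -¼ ≈ -0.25000)
T(p) = -1/64 (T(p) = (-¼)³ = -1/64)
G(R, I) = 3 (G(R, I) = -3*(-1) = 3)
G(12, T(-1))*(-77) - 1482 = 3*(-77) - 1482 = -231 - 1482 = -1713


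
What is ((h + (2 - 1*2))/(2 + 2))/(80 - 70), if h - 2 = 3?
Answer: ⅛ ≈ 0.12500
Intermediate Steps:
h = 5 (h = 2 + 3 = 5)
((h + (2 - 1*2))/(2 + 2))/(80 - 70) = ((5 + (2 - 1*2))/(2 + 2))/(80 - 70) = ((5 + (2 - 2))/4)/10 = ((5 + 0)*(¼))/10 = (5*(¼))/10 = (⅒)*(5/4) = ⅛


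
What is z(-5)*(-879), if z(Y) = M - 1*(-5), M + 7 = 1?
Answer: 879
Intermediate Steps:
M = -6 (M = -7 + 1 = -6)
z(Y) = -1 (z(Y) = -6 - 1*(-5) = -6 + 5 = -1)
z(-5)*(-879) = -1*(-879) = 879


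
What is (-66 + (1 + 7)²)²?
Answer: 4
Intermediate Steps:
(-66 + (1 + 7)²)² = (-66 + 8²)² = (-66 + 64)² = (-2)² = 4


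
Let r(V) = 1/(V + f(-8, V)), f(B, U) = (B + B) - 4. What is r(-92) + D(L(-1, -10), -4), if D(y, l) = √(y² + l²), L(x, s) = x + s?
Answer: -1/112 + √137 ≈ 11.696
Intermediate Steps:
f(B, U) = -4 + 2*B (f(B, U) = 2*B - 4 = -4 + 2*B)
r(V) = 1/(-20 + V) (r(V) = 1/(V + (-4 + 2*(-8))) = 1/(V + (-4 - 16)) = 1/(V - 20) = 1/(-20 + V))
L(x, s) = s + x
D(y, l) = √(l² + y²)
r(-92) + D(L(-1, -10), -4) = 1/(-20 - 92) + √((-4)² + (-10 - 1)²) = 1/(-112) + √(16 + (-11)²) = -1/112 + √(16 + 121) = -1/112 + √137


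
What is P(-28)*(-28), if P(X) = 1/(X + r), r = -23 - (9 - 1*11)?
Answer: 4/7 ≈ 0.57143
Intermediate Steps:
r = -21 (r = -23 - (9 - 11) = -23 - 1*(-2) = -23 + 2 = -21)
P(X) = 1/(-21 + X) (P(X) = 1/(X - 21) = 1/(-21 + X))
P(-28)*(-28) = -28/(-21 - 28) = -28/(-49) = -1/49*(-28) = 4/7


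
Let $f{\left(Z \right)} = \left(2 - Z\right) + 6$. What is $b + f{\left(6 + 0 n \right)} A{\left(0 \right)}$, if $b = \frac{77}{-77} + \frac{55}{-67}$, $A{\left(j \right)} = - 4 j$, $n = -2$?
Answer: $- \frac{122}{67} \approx -1.8209$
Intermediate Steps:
$b = - \frac{122}{67}$ ($b = 77 \left(- \frac{1}{77}\right) + 55 \left(- \frac{1}{67}\right) = -1 - \frac{55}{67} = - \frac{122}{67} \approx -1.8209$)
$f{\left(Z \right)} = 8 - Z$
$b + f{\left(6 + 0 n \right)} A{\left(0 \right)} = - \frac{122}{67} + \left(8 - \left(6 + 0 \left(-2\right)\right)\right) \left(\left(-4\right) 0\right) = - \frac{122}{67} + \left(8 - \left(6 + 0\right)\right) 0 = - \frac{122}{67} + \left(8 - 6\right) 0 = - \frac{122}{67} + 2 \cdot 0 = - \frac{122}{67} + 0 = - \frac{122}{67}$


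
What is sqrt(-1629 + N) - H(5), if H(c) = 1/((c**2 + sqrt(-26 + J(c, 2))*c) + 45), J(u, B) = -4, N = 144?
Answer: (I + 210*sqrt(165) + 225*I*sqrt(22))/(5*(sqrt(30) - 14*I)) ≈ -0.012389 + 38.541*I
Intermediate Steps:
H(c) = 1/(45 + c**2 + I*c*sqrt(30)) (H(c) = 1/((c**2 + sqrt(-26 - 4)*c) + 45) = 1/((c**2 + sqrt(-30)*c) + 45) = 1/((c**2 + (I*sqrt(30))*c) + 45) = 1/((c**2 + I*c*sqrt(30)) + 45) = 1/(45 + c**2 + I*c*sqrt(30)))
sqrt(-1629 + N) - H(5) = sqrt(-1629 + 144) - 1/(45 + 5**2 + I*5*sqrt(30)) = sqrt(-1485) - 1/(45 + 25 + 5*I*sqrt(30)) = 3*I*sqrt(165) - 1/(70 + 5*I*sqrt(30)) = -1/(70 + 5*I*sqrt(30)) + 3*I*sqrt(165)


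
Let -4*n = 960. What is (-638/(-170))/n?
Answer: -319/20400 ≈ -0.015637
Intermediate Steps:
n = -240 (n = -¼*960 = -240)
(-638/(-170))/n = -638/(-170)/(-240) = -638*(-1/170)*(-1/240) = (319/85)*(-1/240) = -319/20400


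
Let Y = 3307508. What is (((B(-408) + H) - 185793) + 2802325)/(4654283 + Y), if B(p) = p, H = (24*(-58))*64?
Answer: 2527036/7961791 ≈ 0.31740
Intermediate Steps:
H = -89088 (H = -1392*64 = -89088)
(((B(-408) + H) - 185793) + 2802325)/(4654283 + Y) = (((-408 - 89088) - 185793) + 2802325)/(4654283 + 3307508) = ((-89496 - 185793) + 2802325)/7961791 = (-275289 + 2802325)*(1/7961791) = 2527036*(1/7961791) = 2527036/7961791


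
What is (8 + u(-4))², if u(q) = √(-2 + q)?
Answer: (8 + I*√6)² ≈ 58.0 + 39.192*I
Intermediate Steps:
(8 + u(-4))² = (8 + √(-2 - 4))² = (8 + √(-6))² = (8 + I*√6)²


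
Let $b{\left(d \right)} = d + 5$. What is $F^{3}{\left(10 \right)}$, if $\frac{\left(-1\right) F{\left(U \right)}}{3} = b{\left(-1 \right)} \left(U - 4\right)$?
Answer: $-373248$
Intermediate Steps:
$b{\left(d \right)} = 5 + d$
$F{\left(U \right)} = 48 - 12 U$ ($F{\left(U \right)} = - 3 \left(5 - 1\right) \left(U - 4\right) = - 3 \cdot 4 \left(-4 + U\right) = - 3 \left(-16 + 4 U\right) = 48 - 12 U$)
$F^{3}{\left(10 \right)} = \left(48 - 120\right)^{3} = \left(-72\right)^{3} = -373248$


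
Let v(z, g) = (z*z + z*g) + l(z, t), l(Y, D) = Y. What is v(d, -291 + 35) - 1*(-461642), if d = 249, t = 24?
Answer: 460148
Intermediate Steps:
v(z, g) = z + z² + g*z (v(z, g) = (z*z + z*g) + z = (z² + g*z) + z = z + z² + g*z)
v(d, -291 + 35) - 1*(-461642) = 249*(1 + (-291 + 35) + 249) - 1*(-461642) = 249*(1 - 256 + 249) + 461642 = 249*(-6) + 461642 = -1494 + 461642 = 460148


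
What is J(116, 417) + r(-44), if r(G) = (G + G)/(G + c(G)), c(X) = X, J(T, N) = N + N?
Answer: 835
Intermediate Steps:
J(T, N) = 2*N
r(G) = 1 (r(G) = (G + G)/(G + G) = (2*G)/((2*G)) = (2*G)*(1/(2*G)) = 1)
J(116, 417) + r(-44) = 2*417 + 1 = 834 + 1 = 835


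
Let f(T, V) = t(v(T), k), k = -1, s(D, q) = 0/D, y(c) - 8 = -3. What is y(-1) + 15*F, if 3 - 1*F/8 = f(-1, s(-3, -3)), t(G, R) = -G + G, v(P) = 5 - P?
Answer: 365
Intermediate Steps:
y(c) = 5 (y(c) = 8 - 3 = 5)
s(D, q) = 0
t(G, R) = 0
f(T, V) = 0
F = 24 (F = 24 - 8*0 = 24 + 0 = 24)
y(-1) + 15*F = 5 + 15*24 = 5 + 360 = 365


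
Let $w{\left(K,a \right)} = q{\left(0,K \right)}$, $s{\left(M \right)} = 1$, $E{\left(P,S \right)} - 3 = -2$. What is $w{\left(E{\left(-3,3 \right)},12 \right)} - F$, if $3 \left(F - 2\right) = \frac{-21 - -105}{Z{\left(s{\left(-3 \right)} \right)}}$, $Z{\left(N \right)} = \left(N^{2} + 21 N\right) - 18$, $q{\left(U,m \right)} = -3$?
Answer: $-12$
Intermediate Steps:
$E{\left(P,S \right)} = 1$ ($E{\left(P,S \right)} = 3 - 2 = 1$)
$w{\left(K,a \right)} = -3$
$Z{\left(N \right)} = -18 + N^{2} + 21 N$
$F = 9$ ($F = 2 + \frac{\left(-21 - -105\right) \frac{1}{-18 + 1^{2} + 21 \cdot 1}}{3} = 2 + \frac{\left(-21 + 105\right) \frac{1}{-18 + 1 + 21}}{3} = 2 + \frac{84 \cdot \frac{1}{4}}{3} = 2 + \frac{1}{3} \cdot 21 = 2 + 7 = 9$)
$w{\left(E{\left(-3,3 \right)},12 \right)} - F = -3 - 9 = -12$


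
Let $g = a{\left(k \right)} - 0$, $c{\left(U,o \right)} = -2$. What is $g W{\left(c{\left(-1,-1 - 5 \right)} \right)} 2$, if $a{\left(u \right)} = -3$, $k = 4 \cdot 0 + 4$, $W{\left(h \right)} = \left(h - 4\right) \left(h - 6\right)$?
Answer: $-288$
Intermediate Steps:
$W{\left(h \right)} = \left(-6 + h\right) \left(-4 + h\right)$ ($W{\left(h \right)} = \left(-4 + h\right) \left(-6 + h\right) = \left(-6 + h\right) \left(-4 + h\right)$)
$k = 4$ ($k = 0 + 4 = 4$)
$g = -3$ ($g = -3 - 0 = -3 + 0 = -3$)
$g W{\left(c{\left(-1,-1 - 5 \right)} \right)} 2 = - 3 \left(24 + \left(-2\right)^{2} - -20\right) 2 = - 3 \left(24 + 4 + 20\right) 2 = \left(-3\right) 48 \cdot 2 = \left(-144\right) 2 = -288$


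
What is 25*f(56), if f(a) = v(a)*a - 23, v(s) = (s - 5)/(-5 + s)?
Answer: 825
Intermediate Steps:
v(s) = 1 (v(s) = (-5 + s)/(-5 + s) = 1)
f(a) = -23 + a (f(a) = 1*a - 23 = a - 23 = -23 + a)
25*f(56) = 25*(-23 + 56) = 25*33 = 825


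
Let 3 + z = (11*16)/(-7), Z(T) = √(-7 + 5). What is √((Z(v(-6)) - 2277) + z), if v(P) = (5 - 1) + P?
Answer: √(-112952 + 49*I*√2)/7 ≈ 0.014728 + 48.012*I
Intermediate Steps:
v(P) = 4 + P
Z(T) = I*√2 (Z(T) = √(-2) = I*√2)
z = -197/7 (z = -3 + (11*16)/(-7) = -3 + 176*(-⅐) = -3 - 176/7 = -197/7 ≈ -28.143)
√((Z(v(-6)) - 2277) + z) = √((I*√2 - 2277) - 197/7) = √((-2277 + I*√2) - 197/7) = √(-16136/7 + I*√2)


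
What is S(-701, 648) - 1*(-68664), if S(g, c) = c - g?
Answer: 70013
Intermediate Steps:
S(-701, 648) - 1*(-68664) = (648 - 1*(-701)) - 1*(-68664) = (648 + 701) + 68664 = 1349 + 68664 = 70013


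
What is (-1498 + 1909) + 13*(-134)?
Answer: -1331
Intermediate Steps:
(-1498 + 1909) + 13*(-134) = 411 - 1742 = -1331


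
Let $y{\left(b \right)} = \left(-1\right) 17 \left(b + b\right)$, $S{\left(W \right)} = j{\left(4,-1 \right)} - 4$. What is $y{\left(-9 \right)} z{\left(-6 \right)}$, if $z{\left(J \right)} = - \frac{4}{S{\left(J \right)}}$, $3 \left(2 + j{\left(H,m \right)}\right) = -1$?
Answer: $\frac{3672}{19} \approx 193.26$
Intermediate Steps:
$j{\left(H,m \right)} = - \frac{7}{3}$ ($j{\left(H,m \right)} = -2 + \frac{1}{3} \left(-1\right) = -2 - \frac{1}{3} = - \frac{7}{3}$)
$S{\left(W \right)} = - \frac{19}{3}$ ($S{\left(W \right)} = - \frac{7}{3} - 4 = - \frac{19}{3}$)
$z{\left(J \right)} = \frac{12}{19}$ ($z{\left(J \right)} = - \frac{4}{- \frac{19}{3}} = \left(-4\right) \left(- \frac{3}{19}\right) = \frac{12}{19}$)
$y{\left(b \right)} = - 34 b$ ($y{\left(b \right)} = - 17 \cdot 2 b = - 34 b$)
$y{\left(-9 \right)} z{\left(-6 \right)} = \left(-34\right) \left(-9\right) \frac{12}{19} = 306 \cdot \frac{12}{19} = \frac{3672}{19}$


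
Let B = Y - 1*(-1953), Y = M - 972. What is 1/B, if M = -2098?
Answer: -1/1117 ≈ -0.00089526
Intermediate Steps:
Y = -3070 (Y = -2098 - 972 = -3070)
B = -1117 (B = -3070 - 1*(-1953) = -3070 + 1953 = -1117)
1/B = 1/(-1117) = -1/1117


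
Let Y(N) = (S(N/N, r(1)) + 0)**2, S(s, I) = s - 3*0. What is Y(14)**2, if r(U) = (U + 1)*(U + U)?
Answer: 1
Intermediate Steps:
r(U) = 2*U*(1 + U) (r(U) = (1 + U)*(2*U) = 2*U*(1 + U))
S(s, I) = s (S(s, I) = s + 0 = s)
Y(N) = 1 (Y(N) = (N/N + 0)**2 = (1 + 0)**2 = 1**2 = 1)
Y(14)**2 = 1**2 = 1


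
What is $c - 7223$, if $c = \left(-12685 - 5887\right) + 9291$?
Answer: $-16504$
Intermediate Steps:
$c = -9281$ ($c = -18572 + 9291 = -9281$)
$c - 7223 = -9281 - 7223 = -16504$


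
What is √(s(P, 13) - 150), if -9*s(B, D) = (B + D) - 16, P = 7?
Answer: I*√1354/3 ≈ 12.266*I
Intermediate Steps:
s(B, D) = 16/9 - B/9 - D/9 (s(B, D) = -((B + D) - 16)/9 = -(-16 + B + D)/9 = 16/9 - B/9 - D/9)
√(s(P, 13) - 150) = √((16/9 - ⅑*7 - ⅑*13) - 150) = √((16/9 - 7/9 - 13/9) - 150) = √(-4/9 - 150) = √(-1354/9) = I*√1354/3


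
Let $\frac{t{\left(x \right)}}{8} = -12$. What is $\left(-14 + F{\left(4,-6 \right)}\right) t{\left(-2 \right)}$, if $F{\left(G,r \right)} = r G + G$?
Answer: $3264$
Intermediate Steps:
$t{\left(x \right)} = -96$ ($t{\left(x \right)} = 8 \left(-12\right) = -96$)
$F{\left(G,r \right)} = G + G r$ ($F{\left(G,r \right)} = G r + G = G + G r$)
$\left(-14 + F{\left(4,-6 \right)}\right) t{\left(-2 \right)} = \left(-14 + 4 \left(1 - 6\right)\right) \left(-96\right) = \left(-14 + 4 \left(-5\right)\right) \left(-96\right) = \left(-14 - 20\right) \left(-96\right) = \left(-34\right) \left(-96\right) = 3264$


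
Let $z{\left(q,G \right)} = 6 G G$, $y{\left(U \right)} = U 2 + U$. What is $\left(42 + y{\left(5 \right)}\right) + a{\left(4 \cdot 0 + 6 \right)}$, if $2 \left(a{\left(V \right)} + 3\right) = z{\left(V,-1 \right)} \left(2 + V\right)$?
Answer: $78$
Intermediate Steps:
$y{\left(U \right)} = 3 U$ ($y{\left(U \right)} = 2 U + U = 3 U$)
$z{\left(q,G \right)} = 6 G^{2}$
$a{\left(V \right)} = 3 + 3 V$ ($a{\left(V \right)} = -3 + \frac{6 \left(-1\right)^{2} \left(2 + V\right)}{2} = -3 + \frac{6 \cdot 1 \left(2 + V\right)}{2} = -3 + \frac{6 \left(2 + V\right)}{2} = -3 + \frac{12 + 6 V}{2} = -3 + \left(6 + 3 V\right) = 3 + 3 V$)
$\left(42 + y{\left(5 \right)}\right) + a{\left(4 \cdot 0 + 6 \right)} = \left(42 + 3 \cdot 5\right) + \left(3 + 3 \left(4 \cdot 0 + 6\right)\right) = \left(42 + 15\right) + \left(3 + 3 \left(0 + 6\right)\right) = 57 + \left(3 + 3 \cdot 6\right) = 57 + \left(3 + 18\right) = 57 + 21 = 78$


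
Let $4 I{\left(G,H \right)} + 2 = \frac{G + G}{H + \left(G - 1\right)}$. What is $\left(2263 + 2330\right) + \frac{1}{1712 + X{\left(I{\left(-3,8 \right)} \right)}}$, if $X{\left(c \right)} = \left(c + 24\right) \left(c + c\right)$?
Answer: $\frac{245675009}{53489} \approx 4593.0$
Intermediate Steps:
$I{\left(G,H \right)} = - \frac{1}{2} + \frac{G}{2 \left(-1 + G + H\right)}$ ($I{\left(G,H \right)} = - \frac{1}{2} + \frac{\left(G + G\right) \frac{1}{H + \left(G - 1\right)}}{4} = - \frac{1}{2} + \frac{2 G \frac{1}{H + \left(G - 1\right)}}{4} = - \frac{1}{2} + \frac{2 G \frac{1}{H + \left(-1 + G\right)}}{4} = - \frac{1}{2} + \frac{2 G \frac{1}{-1 + G + H}}{4} = - \frac{1}{2} + \frac{G}{2 \left(-1 + G + H\right)}$)
$X{\left(c \right)} = 2 c \left(24 + c\right)$ ($X{\left(c \right)} = \left(24 + c\right) 2 c = 2 c \left(24 + c\right)$)
$\left(2263 + 2330\right) + \frac{1}{1712 + X{\left(I{\left(-3,8 \right)} \right)}} = \left(2263 + 2330\right) + \frac{1}{1712 + 2 \frac{1 - 8}{2 \left(-1 - 3 + 8\right)} \left(24 + \frac{1 - 8}{2 \left(-1 - 3 + 8\right)}\right)} = 4593 + \frac{1}{1712 + 2 \frac{1 - 8}{2 \cdot 4} \left(24 + \frac{1 - 8}{2 \cdot 4}\right)} = 4593 + \frac{1}{1712 + 2 \cdot \frac{1}{2} \cdot \frac{1}{4} \left(-7\right) \left(24 + \frac{1}{2} \cdot \frac{1}{4} \left(-7\right)\right)} = 4593 + \frac{1}{1712 + 2 \left(- \frac{7}{8}\right) \left(24 - \frac{7}{8}\right)} = 4593 + \frac{1}{1712 + 2 \left(- \frac{7}{8}\right) \frac{185}{8}} = 4593 + \frac{1}{1712 - \frac{1295}{32}} = 4593 + \frac{1}{\frac{53489}{32}} = 4593 + \frac{32}{53489} = \frac{245675009}{53489}$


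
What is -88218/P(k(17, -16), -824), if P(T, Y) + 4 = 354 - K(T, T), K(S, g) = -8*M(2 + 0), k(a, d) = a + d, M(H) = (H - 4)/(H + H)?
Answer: -44109/173 ≈ -254.97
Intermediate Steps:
M(H) = (-4 + H)/(2*H) (M(H) = (-4 + H)/((2*H)) = (-4 + H)*(1/(2*H)) = (-4 + H)/(2*H))
K(S, g) = 4 (K(S, g) = -4*(-4 + (2 + 0))/(2 + 0) = -4*(-4 + 2)/2 = -4*(-2)/2 = -8*(-½) = 4)
P(T, Y) = 346 (P(T, Y) = -4 + (354 - 1*4) = -4 + (354 - 4) = -4 + 350 = 346)
-88218/P(k(17, -16), -824) = -88218/346 = -88218*1/346 = -44109/173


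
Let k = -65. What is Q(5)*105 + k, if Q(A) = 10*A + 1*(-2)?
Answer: 4975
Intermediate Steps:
Q(A) = -2 + 10*A (Q(A) = 10*A - 2 = -2 + 10*A)
Q(5)*105 + k = (-2 + 10*5)*105 - 65 = (-2 + 50)*105 - 65 = 48*105 - 65 = 5040 - 65 = 4975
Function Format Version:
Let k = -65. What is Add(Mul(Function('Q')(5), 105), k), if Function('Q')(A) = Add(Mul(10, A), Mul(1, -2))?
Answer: 4975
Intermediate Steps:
Function('Q')(A) = Add(-2, Mul(10, A)) (Function('Q')(A) = Add(Mul(10, A), -2) = Add(-2, Mul(10, A)))
Add(Mul(Function('Q')(5), 105), k) = Add(Mul(Add(-2, Mul(10, 5)), 105), -65) = Add(Mul(Add(-2, 50), 105), -65) = Add(Mul(48, 105), -65) = Add(5040, -65) = 4975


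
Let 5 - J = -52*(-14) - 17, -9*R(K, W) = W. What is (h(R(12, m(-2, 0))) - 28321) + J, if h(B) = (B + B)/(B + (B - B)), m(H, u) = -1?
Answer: -29025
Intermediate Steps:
R(K, W) = -W/9
h(B) = 2 (h(B) = (2*B)/(B + 0) = (2*B)/B = 2)
J = -706 (J = 5 - (-52*(-14) - 17) = 5 - (728 - 17) = 5 - 1*711 = 5 - 711 = -706)
(h(R(12, m(-2, 0))) - 28321) + J = (2 - 28321) - 706 = -28319 - 706 = -29025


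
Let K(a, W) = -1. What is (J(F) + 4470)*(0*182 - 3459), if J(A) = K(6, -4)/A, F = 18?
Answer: -92769227/6 ≈ -1.5462e+7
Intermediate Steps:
J(A) = -1/A
(J(F) + 4470)*(0*182 - 3459) = (-1/18 + 4470)*(0*182 - 3459) = (-1*1/18 + 4470)*(0 - 3459) = (-1/18 + 4470)*(-3459) = (80459/18)*(-3459) = -92769227/6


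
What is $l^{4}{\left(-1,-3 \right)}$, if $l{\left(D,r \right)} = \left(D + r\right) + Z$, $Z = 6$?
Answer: $16$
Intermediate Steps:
$l{\left(D,r \right)} = 6 + D + r$ ($l{\left(D,r \right)} = \left(D + r\right) + 6 = 6 + D + r$)
$l^{4}{\left(-1,-3 \right)} = \left(6 - 1 - 3\right)^{4} = 2^{4} = 16$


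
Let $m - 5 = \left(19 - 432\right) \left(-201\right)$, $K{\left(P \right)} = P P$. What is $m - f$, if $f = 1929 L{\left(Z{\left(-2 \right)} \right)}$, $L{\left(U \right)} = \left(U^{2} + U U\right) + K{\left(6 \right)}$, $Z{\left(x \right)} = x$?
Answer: $-1858$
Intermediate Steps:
$K{\left(P \right)} = P^{2}$
$L{\left(U \right)} = 36 + 2 U^{2}$ ($L{\left(U \right)} = \left(U^{2} + U U\right) + 6^{2} = \left(U^{2} + U^{2}\right) + 36 = 2 U^{2} + 36 = 36 + 2 U^{2}$)
$f = 84876$ ($f = 1929 \left(36 + 2 \left(-2\right)^{2}\right) = 1929 \left(36 + 2 \cdot 4\right) = 1929 \left(36 + 8\right) = 1929 \cdot 44 = 84876$)
$m = 83018$ ($m = 5 + \left(19 - 432\right) \left(-201\right) = 5 - -83013 = 5 + 83013 = 83018$)
$m - f = 83018 - 84876 = -1858$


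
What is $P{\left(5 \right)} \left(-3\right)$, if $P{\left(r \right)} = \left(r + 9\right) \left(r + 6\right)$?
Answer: $-462$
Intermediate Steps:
$P{\left(r \right)} = \left(6 + r\right) \left(9 + r\right)$ ($P{\left(r \right)} = \left(9 + r\right) \left(6 + r\right) = \left(6 + r\right) \left(9 + r\right)$)
$P{\left(5 \right)} \left(-3\right) = \left(54 + 5^{2} + 15 \cdot 5\right) \left(-3\right) = \left(54 + 25 + 75\right) \left(-3\right) = 154 \left(-3\right) = -462$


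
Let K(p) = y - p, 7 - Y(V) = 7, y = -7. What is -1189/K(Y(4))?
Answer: 1189/7 ≈ 169.86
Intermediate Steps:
Y(V) = 0 (Y(V) = 7 - 1*7 = 7 - 7 = 0)
K(p) = -7 - p
-1189/K(Y(4)) = -1189/(-7 - 1*0) = -1189/(-7 + 0) = -1189/(-7) = -1189*(-1/7) = 1189/7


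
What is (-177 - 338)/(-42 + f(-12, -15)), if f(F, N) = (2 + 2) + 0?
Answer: 515/38 ≈ 13.553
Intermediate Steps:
f(F, N) = 4 (f(F, N) = 4 + 0 = 4)
(-177 - 338)/(-42 + f(-12, -15)) = (-177 - 338)/(-42 + 4) = -515/(-38) = -515*(-1/38) = 515/38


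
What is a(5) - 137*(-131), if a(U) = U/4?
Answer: 71793/4 ≈ 17948.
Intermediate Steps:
a(U) = U/4 (a(U) = U*(¼) = U/4)
a(5) - 137*(-131) = (¼)*5 - 137*(-131) = 5/4 + 17947 = 71793/4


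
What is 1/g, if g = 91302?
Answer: 1/91302 ≈ 1.0953e-5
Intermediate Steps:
1/g = 1/91302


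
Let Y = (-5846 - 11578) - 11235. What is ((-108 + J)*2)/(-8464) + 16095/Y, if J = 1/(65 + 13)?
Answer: -1690500121/3153407088 ≈ -0.53609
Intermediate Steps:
J = 1/78 ≈ 0.012821
Y = -28659 (Y = -17424 - 11235 = -28659)
((-108 + J)*2)/(-8464) + 16095/Y = ((-108 + 1/78)*2)/(-8464) + 16095/(-28659) = -8423/78*2*(-1/8464) + 16095*(-1/28659) = -8423/39*(-1/8464) - 5365/9553 = 8423/330096 - 5365/9553 = -1690500121/3153407088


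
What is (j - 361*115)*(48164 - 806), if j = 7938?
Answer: -1590139566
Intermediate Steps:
(j - 361*115)*(48164 - 806) = (7938 - 361*115)*(48164 - 806) = (7938 - 41515)*47358 = -33577*47358 = -1590139566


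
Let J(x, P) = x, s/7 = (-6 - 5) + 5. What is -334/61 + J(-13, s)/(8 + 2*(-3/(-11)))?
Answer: -40119/5734 ≈ -6.9967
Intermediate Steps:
s = -42 (s = 7*((-6 - 5) + 5) = 7*(-11 + 5) = 7*(-6) = -42)
-334/61 + J(-13, s)/(8 + 2*(-3/(-11))) = -334/61 - 13/(8 + 2*(-3/(-11))) = -334*1/61 - 13/(8 + 2*(-3*(-1/11))) = -334/61 - 13/(8 + 2*(3/11)) = -334/61 - 13/(8 + 6/11) = -334/61 - 13/94/11 = -334/61 - 13*11/94 = -334/61 - 143/94 = -40119/5734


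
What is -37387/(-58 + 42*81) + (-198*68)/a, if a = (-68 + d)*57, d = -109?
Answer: -1942537/197296 ≈ -9.8458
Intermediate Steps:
a = -10089 (a = (-68 - 109)*57 = -177*57 = -10089)
-37387/(-58 + 42*81) + (-198*68)/a = -37387/(-58 + 42*81) - 198*68/(-10089) = -37387/(-58 + 3402) - 13464*(-1/10089) = -37387/3344 + 1496/1121 = -1942537/197296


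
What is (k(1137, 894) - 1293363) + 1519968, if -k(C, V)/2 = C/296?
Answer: 33536403/148 ≈ 2.2660e+5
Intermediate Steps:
k(C, V) = -C/148 (k(C, V) = -2*C/296 = -C/148)
(k(1137, 894) - 1293363) + 1519968 = (-1/148*1137 - 1293363) + 1519968 = (-1137/148 - 1293363) + 1519968 = -191418861/148 + 1519968 = 33536403/148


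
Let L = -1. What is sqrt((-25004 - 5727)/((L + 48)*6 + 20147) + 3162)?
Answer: sqrt(1319014054043)/20429 ≈ 56.218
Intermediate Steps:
sqrt((-25004 - 5727)/((L + 48)*6 + 20147) + 3162) = sqrt((-25004 - 5727)/((-1 + 48)*6 + 20147) + 3162) = sqrt(-30731/(47*6 + 20147) + 3162) = sqrt(-30731/(282 + 20147) + 3162) = sqrt(-30731/20429 + 3162) = sqrt(64565767/20429) = sqrt(1319014054043)/20429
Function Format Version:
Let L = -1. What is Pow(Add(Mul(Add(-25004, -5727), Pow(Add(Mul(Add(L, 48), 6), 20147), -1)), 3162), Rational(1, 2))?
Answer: Mul(Rational(1, 20429), Pow(1319014054043, Rational(1, 2))) ≈ 56.218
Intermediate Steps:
Pow(Add(Mul(Add(-25004, -5727), Pow(Add(Mul(Add(L, 48), 6), 20147), -1)), 3162), Rational(1, 2)) = Pow(Add(Mul(Add(-25004, -5727), Pow(Add(Mul(Add(-1, 48), 6), 20147), -1)), 3162), Rational(1, 2)) = Pow(Add(Mul(-30731, Pow(Add(Mul(47, 6), 20147), -1)), 3162), Rational(1, 2)) = Pow(Add(Mul(-30731, Pow(Add(282, 20147), -1)), 3162), Rational(1, 2)) = Pow(Add(Mul(-30731, Pow(20429, -1)), 3162), Rational(1, 2)) = Pow(Add(Mul(-30731, Rational(1, 20429)), 3162), Rational(1, 2)) = Pow(Add(Rational(-30731, 20429), 3162), Rational(1, 2)) = Pow(Rational(64565767, 20429), Rational(1, 2)) = Mul(Rational(1, 20429), Pow(1319014054043, Rational(1, 2)))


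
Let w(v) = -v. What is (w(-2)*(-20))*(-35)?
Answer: 1400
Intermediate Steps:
(w(-2)*(-20))*(-35) = (-1*(-2)*(-20))*(-35) = (2*(-20))*(-35) = -40*(-35) = 1400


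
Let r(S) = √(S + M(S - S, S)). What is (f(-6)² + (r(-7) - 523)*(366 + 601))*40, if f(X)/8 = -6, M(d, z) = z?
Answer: -20137480 + 38680*I*√14 ≈ -2.0137e+7 + 1.4473e+5*I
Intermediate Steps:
r(S) = √2*√S (r(S) = √(S + S) = √(2*S) = √2*√S)
f(X) = -48 (f(X) = 8*(-6) = -48)
(f(-6)² + (r(-7) - 523)*(366 + 601))*40 = ((-48)² + (√2*√(-7) - 523)*(366 + 601))*40 = (2304 + (√2*(I*√7) - 523)*967)*40 = (2304 + (I*√14 - 523)*967)*40 = (2304 + (-523 + I*√14)*967)*40 = (2304 + (-505741 + 967*I*√14))*40 = (-503437 + 967*I*√14)*40 = -20137480 + 38680*I*√14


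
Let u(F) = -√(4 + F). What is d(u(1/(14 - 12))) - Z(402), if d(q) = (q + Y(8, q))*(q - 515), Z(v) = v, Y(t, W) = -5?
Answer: 4355/2 + 780*√2 ≈ 3280.6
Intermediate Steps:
d(q) = (-515 + q)*(-5 + q) (d(q) = (q - 5)*(q - 515) = (-5 + q)*(-515 + q) = (-515 + q)*(-5 + q))
d(u(1/(14 - 12))) - Z(402) = (2575 + (-√(4 + 1/(14 - 12)))² - (-520)*√(4 + 1/(14 - 12))) - 1*402 = (2575 + (-√(4 + 1/2))² - (-520)*√(4 + 1/2)) - 402 = (2575 + (-√(4 + ½))² - (-520)*√(4 + ½)) - 402 = (2575 + (-√(9/2))² - (-520)*√(9/2)) - 402 = (2575 + (-3*√2/2)² - (-520)*3*√2/2) - 402 = (2575 + (-3*√2/2)² - (-780)*√2) - 402 = (2575 + 9/2 + 780*√2) - 402 = (5159/2 + 780*√2) - 402 = 4355/2 + 780*√2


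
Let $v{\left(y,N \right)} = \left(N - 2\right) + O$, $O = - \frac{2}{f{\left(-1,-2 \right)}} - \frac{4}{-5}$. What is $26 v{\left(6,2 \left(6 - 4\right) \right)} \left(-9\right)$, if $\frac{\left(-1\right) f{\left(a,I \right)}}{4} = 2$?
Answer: $- \frac{7137}{10} \approx -713.7$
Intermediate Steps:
$f{\left(a,I \right)} = -8$ ($f{\left(a,I \right)} = \left(-4\right) 2 = -8$)
$O = \frac{21}{20}$ ($O = - \frac{2}{-8} - \frac{4}{-5} = \left(-2\right) \left(- \frac{1}{8}\right) - - \frac{4}{5} = \frac{1}{4} + \frac{4}{5} = \frac{21}{20} \approx 1.05$)
$v{\left(y,N \right)} = - \frac{19}{20} + N$ ($v{\left(y,N \right)} = \left(N - 2\right) + \frac{21}{20} = \left(-2 + N\right) + \frac{21}{20} = - \frac{19}{20} + N$)
$26 v{\left(6,2 \left(6 - 4\right) \right)} \left(-9\right) = 26 \left(- \frac{19}{20} + 2 \left(6 - 4\right)\right) \left(-9\right) = 26 \left(- \frac{19}{20} + 2 \cdot 2\right) \left(-9\right) = 26 \left(- \frac{19}{20} + 4\right) \left(-9\right) = 26 \cdot \frac{61}{20} \left(-9\right) = 26 \left(- \frac{549}{20}\right) = - \frac{7137}{10}$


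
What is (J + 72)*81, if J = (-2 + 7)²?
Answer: 7857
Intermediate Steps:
J = 25 (J = 5² = 25)
(J + 72)*81 = (25 + 72)*81 = 97*81 = 7857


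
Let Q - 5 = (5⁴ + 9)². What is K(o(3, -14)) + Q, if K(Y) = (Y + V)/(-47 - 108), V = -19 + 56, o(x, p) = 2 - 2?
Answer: 62303918/155 ≈ 4.0196e+5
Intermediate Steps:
Q = 401961 (Q = 5 + (5⁴ + 9)² = 5 + (625 + 9)² = 5 + 634² = 5 + 401956 = 401961)
o(x, p) = 0
V = 37
K(Y) = -37/155 - Y/155 (K(Y) = (Y + 37)/(-47 - 108) = (37 + Y)/(-155) = (37 + Y)*(-1/155) = -37/155 - Y/155)
K(o(3, -14)) + Q = (-37/155 - 1/155*0) + 401961 = (-37/155 + 0) + 401961 = -37/155 + 401961 = 62303918/155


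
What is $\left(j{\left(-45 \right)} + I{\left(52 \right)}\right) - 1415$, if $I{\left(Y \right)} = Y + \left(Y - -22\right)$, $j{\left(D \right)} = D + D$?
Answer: $-1379$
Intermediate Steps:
$j{\left(D \right)} = 2 D$
$I{\left(Y \right)} = 22 + 2 Y$ ($I{\left(Y \right)} = Y + \left(Y + 22\right) = Y + \left(22 + Y\right) = 22 + 2 Y$)
$\left(j{\left(-45 \right)} + I{\left(52 \right)}\right) - 1415 = \left(2 \left(-45\right) + \left(22 + 2 \cdot 52\right)\right) - 1415 = \left(-90 + \left(22 + 104\right)\right) - 1415 = \left(-90 + 126\right) - 1415 = 36 - 1415 = -1379$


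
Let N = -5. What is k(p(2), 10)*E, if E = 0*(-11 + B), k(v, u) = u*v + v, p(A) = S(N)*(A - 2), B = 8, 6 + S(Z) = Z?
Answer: 0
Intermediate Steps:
S(Z) = -6 + Z
p(A) = 22 - 11*A (p(A) = (-6 - 5)*(A - 2) = -11*(-2 + A) = 22 - 11*A)
k(v, u) = v + u*v
E = 0 (E = 0*(-11 + 8) = 0*(-3) = 0)
k(p(2), 10)*E = ((22 - 11*2)*(1 + 10))*0 = ((22 - 22)*11)*0 = (0*11)*0 = 0*0 = 0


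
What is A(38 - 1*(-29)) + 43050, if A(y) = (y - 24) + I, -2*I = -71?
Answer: 86257/2 ≈ 43129.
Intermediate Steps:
I = 71/2 (I = -1/2*(-71) = 71/2 ≈ 35.500)
A(y) = 23/2 + y (A(y) = (y - 24) + 71/2 = (-24 + y) + 71/2 = 23/2 + y)
A(38 - 1*(-29)) + 43050 = (23/2 + (38 - 1*(-29))) + 43050 = (23/2 + (38 + 29)) + 43050 = (23/2 + 67) + 43050 = 157/2 + 43050 = 86257/2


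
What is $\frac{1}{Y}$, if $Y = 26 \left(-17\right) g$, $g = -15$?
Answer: $\frac{1}{6630} \approx 0.00015083$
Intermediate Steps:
$Y = 6630$ ($Y = 26 \left(-17\right) \left(-15\right) = \left(-442\right) \left(-15\right) = 6630$)
$\frac{1}{Y} = \frac{1}{6630}$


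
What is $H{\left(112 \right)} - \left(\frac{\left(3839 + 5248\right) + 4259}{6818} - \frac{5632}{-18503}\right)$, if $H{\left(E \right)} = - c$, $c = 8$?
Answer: $- \frac{647283823}{63076727} \approx -10.262$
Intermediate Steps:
$H{\left(E \right)} = -8$ ($H{\left(E \right)} = \left(-1\right) 8 = -8$)
$H{\left(112 \right)} - \left(\frac{\left(3839 + 5248\right) + 4259}{6818} - \frac{5632}{-18503}\right) = -8 - \left(\frac{\left(3839 + 5248\right) + 4259}{6818} - \frac{5632}{-18503}\right) = -8 - \left(\left(9087 + 4259\right) \frac{1}{6818} - - \frac{5632}{18503}\right) = -8 - \left(13346 \cdot \frac{1}{6818} + \frac{5632}{18503}\right) = -8 - \left(\frac{6673}{3409} + \frac{5632}{18503}\right) = -8 - \frac{142670007}{63076727} = - \frac{647283823}{63076727}$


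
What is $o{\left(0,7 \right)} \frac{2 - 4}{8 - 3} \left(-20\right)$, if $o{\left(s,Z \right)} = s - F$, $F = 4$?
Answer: $-32$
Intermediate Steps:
$o{\left(s,Z \right)} = -4 + s$ ($o{\left(s,Z \right)} = s - 4 = -4 + s$)
$o{\left(0,7 \right)} \frac{2 - 4}{8 - 3} \left(-20\right) = \left(-4 + 0\right) \frac{2 - 4}{8 - 3} \left(-20\right) = - 4 \cdot \frac{1}{5} \left(-2\right) \left(-20\right) = \left(-4\right) \left(- \frac{2}{5}\right) \left(-20\right) = \frac{8}{5} \left(-20\right) = -32$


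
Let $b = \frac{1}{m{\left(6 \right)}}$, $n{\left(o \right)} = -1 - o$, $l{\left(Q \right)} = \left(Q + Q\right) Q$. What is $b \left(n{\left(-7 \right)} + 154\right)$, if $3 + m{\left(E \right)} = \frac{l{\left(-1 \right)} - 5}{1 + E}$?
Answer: $- \frac{140}{3} \approx -46.667$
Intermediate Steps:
$l{\left(Q \right)} = 2 Q^{2}$ ($l{\left(Q \right)} = 2 Q Q = 2 Q^{2}$)
$m{\left(E \right)} = -3 - \frac{3}{1 + E}$ ($m{\left(E \right)} = -3 + \frac{2 \left(-1\right)^{2} - 5}{1 + E} = -3 + \frac{2 \cdot 1 - 5}{1 + E} = -3 + \frac{2 - 5}{1 + E} = -3 - \frac{3}{1 + E}$)
$b = - \frac{7}{24}$ ($b = \frac{1}{3 \frac{1}{1 + 6} \left(-2 - 6\right)} = \frac{1}{3 \cdot \frac{1}{7} \left(-2 - 6\right)} = \frac{1}{3 \cdot \frac{1}{7} \left(-8\right)} = \frac{1}{- \frac{24}{7}} = - \frac{7}{24} \approx -0.29167$)
$b \left(n{\left(-7 \right)} + 154\right) = - \frac{7 \left(\left(-1 - -7\right) + 154\right)}{24} = - \frac{7 \left(\left(-1 + 7\right) + 154\right)}{24} = - \frac{7 \left(6 + 154\right)}{24} = \left(- \frac{7}{24}\right) 160 = - \frac{140}{3}$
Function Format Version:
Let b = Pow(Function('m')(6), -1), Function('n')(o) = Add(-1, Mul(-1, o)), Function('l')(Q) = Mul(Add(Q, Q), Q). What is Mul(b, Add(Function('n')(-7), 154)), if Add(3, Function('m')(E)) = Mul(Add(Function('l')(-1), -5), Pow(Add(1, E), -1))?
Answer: Rational(-140, 3) ≈ -46.667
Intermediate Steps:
Function('l')(Q) = Mul(2, Pow(Q, 2)) (Function('l')(Q) = Mul(Mul(2, Q), Q) = Mul(2, Pow(Q, 2)))
Function('m')(E) = Add(-3, Mul(-3, Pow(Add(1, E), -1))) (Function('m')(E) = Add(-3, Mul(Add(Mul(2, Pow(-1, 2)), -5), Pow(Add(1, E), -1))) = Add(-3, Mul(Add(Mul(2, 1), -5), Pow(Add(1, E), -1))) = Add(-3, Mul(Add(2, -5), Pow(Add(1, E), -1))) = Add(-3, Mul(-3, Pow(Add(1, E), -1))))
b = Rational(-7, 24) (b = Pow(Mul(3, Pow(Add(1, 6), -1), Add(-2, Mul(-1, 6))), -1) = Pow(Mul(3, Pow(7, -1), Add(-2, -6)), -1) = Pow(Mul(3, Rational(1, 7), -8), -1) = Pow(Rational(-24, 7), -1) = Rational(-7, 24) ≈ -0.29167)
Mul(b, Add(Function('n')(-7), 154)) = Mul(Rational(-7, 24), Add(Add(-1, Mul(-1, -7)), 154)) = Mul(Rational(-7, 24), Add(Add(-1, 7), 154)) = Mul(Rational(-7, 24), Add(6, 154)) = Mul(Rational(-7, 24), 160) = Rational(-140, 3)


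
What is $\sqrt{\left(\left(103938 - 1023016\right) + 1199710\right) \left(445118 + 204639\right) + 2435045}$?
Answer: $\sqrt{182345041469} \approx 4.2702 \cdot 10^{5}$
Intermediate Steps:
$\sqrt{\left(\left(103938 - 1023016\right) + 1199710\right) \left(445118 + 204639\right) + 2435045} = \sqrt{\left(\left(103938 - 1023016\right) + 1199710\right) 649757 + 2435045} = \sqrt{\left(-919078 + 1199710\right) 649757 + 2435045} = \sqrt{280632 \cdot 649757 + 2435045} = \sqrt{182342606424 + 2435045} = \sqrt{182345041469}$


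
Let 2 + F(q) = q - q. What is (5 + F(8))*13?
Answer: 39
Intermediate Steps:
F(q) = -2 (F(q) = -2 + (q - q) = -2 + 0 = -2)
(5 + F(8))*13 = (5 - 2)*13 = 3*13 = 39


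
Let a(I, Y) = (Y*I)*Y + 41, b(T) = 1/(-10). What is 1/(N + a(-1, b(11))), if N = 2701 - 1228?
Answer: 100/151399 ≈ 0.00066051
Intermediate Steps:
b(T) = -1/10
N = 1473
a(I, Y) = 41 + I*Y**2 (a(I, Y) = (I*Y)*Y + 41 = I*Y**2 + 41 = 41 + I*Y**2)
1/(N + a(-1, b(11))) = 1/(1473 + (41 - (-1/10)**2)) = 1/(1473 + (41 - 1*1/100)) = 1/(1473 + (41 - 1/100)) = 1/(1473 + 4099/100) = 1/(151399/100) = 100/151399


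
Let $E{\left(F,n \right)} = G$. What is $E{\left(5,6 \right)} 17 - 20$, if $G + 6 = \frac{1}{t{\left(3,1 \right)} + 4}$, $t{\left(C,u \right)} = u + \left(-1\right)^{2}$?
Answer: $- \frac{715}{6} \approx -119.17$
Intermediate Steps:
$t{\left(C,u \right)} = 1 + u$ ($t{\left(C,u \right)} = u + 1 = 1 + u$)
$G = - \frac{35}{6}$ ($G = -6 + \frac{1}{\left(1 + 1\right) + 4} = -6 + \frac{1}{2 + 4} = -6 + \frac{1}{6} = - \frac{35}{6} \approx -5.8333$)
$E{\left(F,n \right)} = - \frac{35}{6}$
$E{\left(5,6 \right)} 17 - 20 = \left(- \frac{35}{6}\right) 17 - 20 = - \frac{595}{6} - 20 = - \frac{715}{6}$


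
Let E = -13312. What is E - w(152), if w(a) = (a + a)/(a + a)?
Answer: -13313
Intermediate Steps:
w(a) = 1 (w(a) = (2*a)/((2*a)) = (2*a)*(1/(2*a)) = 1)
E - w(152) = -13312 - 1*1 = -13312 - 1 = -13313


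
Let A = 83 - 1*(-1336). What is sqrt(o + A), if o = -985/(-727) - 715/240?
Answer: sqrt(107873880483)/8724 ≈ 37.648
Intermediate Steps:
A = 1419 (A = 83 + 1336 = 1419)
o = -56681/34896 (o = -985*(-1/727) - 715*1/240 = 985/727 - 143/48 = -56681/34896 ≈ -1.6243)
sqrt(o + A) = sqrt(-56681/34896 + 1419) = sqrt(49460743/34896) = sqrt(107873880483)/8724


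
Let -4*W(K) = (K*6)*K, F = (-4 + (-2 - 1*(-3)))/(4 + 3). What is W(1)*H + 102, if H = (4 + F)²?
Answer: 8121/98 ≈ 82.867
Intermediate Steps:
F = -3/7 (F = (-4 + (-2 + 3))/7 = (-4 + 1)*(⅐) = -3*⅐ = -3/7 ≈ -0.42857)
W(K) = -3*K²/2 (W(K) = -K*6*K/4 = -6*K*K/4 = -3*K²/2)
H = 625/49 (H = (4 - 3/7)² = (25/7)² = 625/49 ≈ 12.755)
W(1)*H + 102 = -3/2*1²*(625/49) + 102 = -3/2*1*(625/49) + 102 = -3/2*625/49 + 102 = -1875/98 + 102 = 8121/98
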